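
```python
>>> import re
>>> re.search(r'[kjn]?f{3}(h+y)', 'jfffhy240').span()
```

The match spans [0:6] → 'jfffhy'.

(0, 6)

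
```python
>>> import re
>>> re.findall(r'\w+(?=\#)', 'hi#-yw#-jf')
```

Lookahead/lookbehind check context without consuming it, so the matched span excludes the asserted characters.
No capturing groups, so `findall` returns the 2 full match strings.

['hi', 'yw']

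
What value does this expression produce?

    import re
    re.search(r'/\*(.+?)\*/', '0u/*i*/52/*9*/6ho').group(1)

'i'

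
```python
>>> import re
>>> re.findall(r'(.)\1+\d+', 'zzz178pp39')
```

['z', 'p']

The backreference `\1` re-matches whatever the first group consumed, character for character.
Matches: at [0:6] match 'zzz178', group 1 = 'z'; at [6:10] match 'pp39', group 1 = 'p'.
One capturing group, so `findall` returns just the captured substring from each match — 2 in all.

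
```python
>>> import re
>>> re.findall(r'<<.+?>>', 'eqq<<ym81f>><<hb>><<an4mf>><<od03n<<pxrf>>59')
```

['<<ym81f>>', '<<hb>>', '<<an4mf>>', '<<od03n<<pxrf>>']

With the lazy modifier that quantifier settles for the fewest repetitions that let the rest of the pattern succeed (the atoms after it are unaffected and can still be greedy).
Scanning left to right: at [3:12] → '<<ym81f>>'; at [12:18] → '<<hb>>'; at [18:27] → '<<an4mf>>'; at [27:42] → '<<od03n<<pxrf>>'.
No capturing groups, so `findall` returns the 4 full match strings.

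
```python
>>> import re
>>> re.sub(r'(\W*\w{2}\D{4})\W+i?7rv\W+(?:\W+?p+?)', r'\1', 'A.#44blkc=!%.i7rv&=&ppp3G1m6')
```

Pattern: zero or more of a non-word character, then exactly 2 of a word character, then exactly 4 of a non-digit (captured); then one or more of a non-word character; then optionally the literal 'i', then the literal '7rv'; then one or more of a non-word character; then one or more of a non-word character (lazy), then one or more of the literal 'p' (lazy) (non-capturing group).
The `?` after the quantifier makes it lazy — it takes as little as possible before letting the rest of the pattern try.
Matches: at [1:21] → '.#44blkc=!%.i7rv&=&p'.
`\1` in the replacement pulls in group 1's text for each match.

'A.#44blkcpp3G1m6'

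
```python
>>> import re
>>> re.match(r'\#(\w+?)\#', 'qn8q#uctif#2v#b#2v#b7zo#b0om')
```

None

With `match`, the pattern is implicitly anchored at the beginning.
Here position 0 doesn't satisfy it, so the call returns None.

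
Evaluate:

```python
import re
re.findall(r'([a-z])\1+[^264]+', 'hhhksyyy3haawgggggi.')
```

['h']

The backreference `\1` re-matches whatever the first group consumed, character for character.
One capturing group, so `findall` returns just the captured substring from the one match — 1 in all.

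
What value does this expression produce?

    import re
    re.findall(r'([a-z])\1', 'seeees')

`\1` has to match the exact text group 1 already captured.
Matches: at [1:3] match 'ee', group 1 = 'e'; at [3:5] match 'ee', group 1 = 'e'.
Because there's exactly one group, `findall` drops the full match and keeps group 1 from each hit.

['e', 'e']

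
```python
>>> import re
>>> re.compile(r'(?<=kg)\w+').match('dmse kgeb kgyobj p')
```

None

The `(?=…)`/`(?<=…)` assertion just peeks at neighbouring text; it doesn't advance the match position.
With `match`, the pattern is implicitly anchored at the beginning.
Here the string doesn't start with a match, so the call returns None.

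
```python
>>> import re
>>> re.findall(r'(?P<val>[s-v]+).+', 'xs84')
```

['s']

The pattern matches one or more of a character in [s-v] (captured as 'val'); then one or more of any character.
Walking the string: at [1:4] match 's84', group 1 = 's'.
`findall` collects group 1 from the one match (1 total).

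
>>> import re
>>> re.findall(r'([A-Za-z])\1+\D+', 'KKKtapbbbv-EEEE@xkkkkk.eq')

The backreference `\1` re-matches whatever the first group consumed, character for character.
Scanning left to right: at [0:25] match 'KKKtapbbbv-EEEE@xkkkkk.eq', group 1 = 'K'.
`findall` collects group 1 from the one match (1 total).

['K']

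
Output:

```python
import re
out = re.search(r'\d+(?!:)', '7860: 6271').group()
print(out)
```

A negative assertion filters positions out without eating any characters.
The match spans [0:3] → '786'.

786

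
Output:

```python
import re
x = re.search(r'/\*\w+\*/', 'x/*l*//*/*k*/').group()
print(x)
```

The match spans [1:6] → '/*l*/'.

/*l*/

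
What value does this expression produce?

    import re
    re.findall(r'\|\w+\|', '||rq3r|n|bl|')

With no groups in the pattern, `findall` gives back each whole match — 2 here.

['|rq3r|', '|bl|']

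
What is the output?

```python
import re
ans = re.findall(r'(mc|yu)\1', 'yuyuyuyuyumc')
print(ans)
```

The backreference `\1` re-matches whatever the first group consumed, character for character.
One capturing group, so `findall` returns just the captured substring from each match — 2 in all.

['yu', 'yu']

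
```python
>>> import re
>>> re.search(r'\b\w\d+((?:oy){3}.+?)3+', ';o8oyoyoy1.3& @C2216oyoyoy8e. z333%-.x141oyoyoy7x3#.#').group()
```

'o8oyoyoy1.3'

The pattern matches a word boundary (`\b`, zero-width); then a word character, then one or more of a digit; then the literal 'oy' repeated 3 times, then one or more of any character (lazy) (captured); then one or more of a literal '3'.
Unlike `match`, `search` isn't anchored — it looks for the pattern anywhere in the string.
The match spans [1:12] → 'o8oyoyoy1.3'.
Captured: group 1 = 'oyoyoy1.'.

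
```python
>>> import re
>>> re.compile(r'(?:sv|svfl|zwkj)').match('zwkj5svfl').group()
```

'zwkj'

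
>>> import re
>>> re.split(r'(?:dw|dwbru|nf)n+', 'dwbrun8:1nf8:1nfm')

Matches to split on: at [0:6] → 'dwbrun'.
Splitting on the pattern gives 2 pieces.

['', '8:1nf8:1nfm']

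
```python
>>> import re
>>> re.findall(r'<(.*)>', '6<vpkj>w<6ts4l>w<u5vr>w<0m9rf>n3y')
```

Scanning left to right: at [1:30] match '<vpkj>w<6ts4l>w<u5vr>w<0m9rf>', group 1 = 'vpkj>w<6ts4l>w<u5vr>w<0m9rf'.
`findall` collects group 1 from the one match (1 total).

['vpkj>w<6ts4l>w<u5vr>w<0m9rf']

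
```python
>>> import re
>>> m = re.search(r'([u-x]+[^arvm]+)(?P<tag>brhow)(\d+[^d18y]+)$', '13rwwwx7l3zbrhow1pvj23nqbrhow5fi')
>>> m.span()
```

(3, 32)

This matches one or more of a character in [u-x], then one or more of any character except [arvm] (captured); then the literal 'brh', then the literal 'ow' (captured as 'tag'); then one or more of a digit, then one or more of any character except [d18y] (captured); then anchored at the end.
Unlike `match`, `search` isn't anchored — it looks for the pattern anywhere in the string.
The match spans [3:32] → 'wwwx7l3zbrhow1pvj23nqbrhow5fi'.
Captured: group 1 = 'wwwx7l3z', group 2 = 'brhow', group 3 = '1pvj23nqbrhow5fi'.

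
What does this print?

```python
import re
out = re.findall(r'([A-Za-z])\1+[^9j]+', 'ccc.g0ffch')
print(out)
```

A backreference is literal: `\1` must see the identical characters the first group matched.
One capturing group, so `findall` returns just the captured substring from the one match — 1 in all.

['c']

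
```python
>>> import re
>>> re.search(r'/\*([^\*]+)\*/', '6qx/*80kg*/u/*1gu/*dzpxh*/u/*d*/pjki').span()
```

`re.search` scans for the first position where the pattern succeeds.
The match spans [3:11] → '/*80kg*/'.
Captured: group 1 = '80kg'.

(3, 11)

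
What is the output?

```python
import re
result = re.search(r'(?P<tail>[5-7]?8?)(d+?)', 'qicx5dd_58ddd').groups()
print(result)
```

('5', 'd')

Pattern: optionally a character in [5-7], then optionally the literal '8' (captured as 'tail'); then one or more of a literal 'd' (lazy) (captured).
Because the quantifier is non-greedy, it stops expanding at the earliest point where the rest of the pattern can succeed.
`re.search` scans for the first position where the pattern succeeds.
The match spans [4:6] → '5d'.
Captured: group 1 = '5', group 2 = 'd'.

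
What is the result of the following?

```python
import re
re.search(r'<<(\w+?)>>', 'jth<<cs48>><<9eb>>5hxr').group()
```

'<<cs48>>'

The match spans [3:11] → '<<cs48>>'.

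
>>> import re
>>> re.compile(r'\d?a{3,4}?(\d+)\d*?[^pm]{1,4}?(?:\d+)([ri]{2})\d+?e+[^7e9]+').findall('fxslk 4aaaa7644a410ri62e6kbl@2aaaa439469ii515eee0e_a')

[('7644', 'ri')]

The pattern matches optionally a digit, then 3 to 4 of a literal 'a' (lazy); then one or more of a digit (captured); then zero or more of a digit (lazy), then 1 to 4 of any character except [pm] (lazy); then one or more of a digit (non-capturing group); then exactly 2 of one of [ri] (captured); then one or more of a digit (lazy), then one or more of a literal 'e', then one or more of any character except [7e9].
Matches: at [6:36] match '4aaaa7644a410ri62e6kbl@2aaaa43', groups = ('7644', 'ri').
With 2 capturing groups, `findall` returns a 2-tuple per match.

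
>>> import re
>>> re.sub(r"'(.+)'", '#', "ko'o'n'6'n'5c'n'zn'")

'ko#'

Matches: at [2:19] → "'o'n'6'n'5c'n'zn'".
Each match is replaced by '#'.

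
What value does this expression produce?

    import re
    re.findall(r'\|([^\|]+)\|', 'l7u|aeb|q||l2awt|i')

['aeb', 'l2awt']

Matches: at [3:8] match '|aeb|', group 1 = 'aeb'; at [10:17] match '|l2awt|', group 1 = 'l2awt'.
One capturing group, so `findall` returns just the captured substring from each match — 2 in all.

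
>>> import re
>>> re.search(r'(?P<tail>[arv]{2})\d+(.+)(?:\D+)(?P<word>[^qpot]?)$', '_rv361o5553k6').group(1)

'rv'

This matches exactly 2 of one of [arv] (captured as 'tail'); then one or more of a digit; then one or more of any character (captured); then one or more of a non-digit (non-capturing group); then optionally any character except [qpot] (captured as 'word'); then anchored at the end.
Unlike `match`, `search` isn't anchored — it looks for the pattern anywhere in the string.
The match spans [1:13] → 'rv361o5553k6'.
Captured: group 1 = 'rv', group 2 = 'o5553', group 3 = '6'.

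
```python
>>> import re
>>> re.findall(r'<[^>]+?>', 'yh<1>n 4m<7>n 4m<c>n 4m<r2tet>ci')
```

['<1>', '<7>', '<c>', '<r2tet>']

`findall` yields the raw match text (4 of them) because the pattern has no groups.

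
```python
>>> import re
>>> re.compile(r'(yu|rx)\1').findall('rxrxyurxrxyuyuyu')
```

`\1` has to match the exact text group 1 already captured.
With a single group, `findall` returns only what that group captured — 3 items.

['rx', 'rx', 'yu']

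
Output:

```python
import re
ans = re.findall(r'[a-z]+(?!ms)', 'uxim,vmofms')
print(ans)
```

`(?!…)`/`(?<!…)` only lets a position through if the neighbouring text does NOT match; no characters are consumed.
Walking the string: at [0:4] → 'uxim'; at [5:11] → 'vmofms'.
Since nothing is captured, `findall` lists the 2 matched substrings directly.

['uxim', 'vmofms']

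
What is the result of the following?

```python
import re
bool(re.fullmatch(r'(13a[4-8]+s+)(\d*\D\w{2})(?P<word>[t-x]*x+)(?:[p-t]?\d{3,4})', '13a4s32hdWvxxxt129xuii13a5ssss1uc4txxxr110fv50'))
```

False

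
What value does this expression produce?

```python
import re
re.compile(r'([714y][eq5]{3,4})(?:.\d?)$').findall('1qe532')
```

['1qe5']

The pattern matches one of [714y], then 3 to 4 of one of [eq5] (captured); then any character, then optionally a digit (non-capturing group); then anchored at the end.
Matches: at [0:6] match '1qe532', group 1 = '1qe5'.
One capturing group, so `findall` returns just the captured substring from the one match — 1 in all.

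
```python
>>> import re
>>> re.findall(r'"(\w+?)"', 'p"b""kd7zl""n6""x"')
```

['b', 'kd7zl', 'n6', 'x']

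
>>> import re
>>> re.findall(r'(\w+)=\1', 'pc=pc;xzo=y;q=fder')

['pc']

The backreference `\1` re-matches whatever the first group consumed, character for character.
Scanning left to right: at [0:5] match 'pc=pc', group 1 = 'pc'.
Because there's exactly one group, `findall` drops the full match and keeps group 1 from the one hit.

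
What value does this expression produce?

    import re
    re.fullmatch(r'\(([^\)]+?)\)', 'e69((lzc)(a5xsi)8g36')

For `fullmatch`, every character of the input must be accounted for by the pattern.
Here the string isn't matched end-to-end, so the call returns None.

None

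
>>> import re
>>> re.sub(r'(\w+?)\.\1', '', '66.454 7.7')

The backreference `\1` re-matches whatever the first group consumed, character for character.
Every occurrence is swapped for ''.

'66.454 '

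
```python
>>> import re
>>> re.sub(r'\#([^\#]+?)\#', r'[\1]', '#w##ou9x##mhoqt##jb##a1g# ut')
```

'[w][ou9x][mhoqt][jb][a1g] ut'

`\1` in the replacement pulls in group 1's text for each match.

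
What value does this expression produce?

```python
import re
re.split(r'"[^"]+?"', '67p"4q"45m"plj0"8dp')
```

Matches to split on: at [3:7] → '"4q"'; at [10:16] → '"plj0"'.
`split` removes every match and returns the 3 fragments in between.

['67p', '45m', '8dp']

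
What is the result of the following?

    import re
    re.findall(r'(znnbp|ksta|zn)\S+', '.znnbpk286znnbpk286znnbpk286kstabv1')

['znnbp']

`|` is ordered: at each position the engine commits to the first alternative that works.
With a single group, `findall` returns only what that group captured — 1 item.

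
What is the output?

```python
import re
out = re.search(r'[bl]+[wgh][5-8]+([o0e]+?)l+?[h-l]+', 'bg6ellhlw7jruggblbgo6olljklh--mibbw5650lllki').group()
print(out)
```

bg6ellhl

The match spans [0:8] → 'bg6ellhl'.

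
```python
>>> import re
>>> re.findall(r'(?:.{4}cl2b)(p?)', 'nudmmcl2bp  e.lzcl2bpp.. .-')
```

The pattern matches exactly 4 of any character, then the literal 'cl2', then the literal 'b' (non-capturing group); then optionally a literal 'p' (captured).
With a single group, `findall` returns only what that group captured — 2 items.

['p', 'p']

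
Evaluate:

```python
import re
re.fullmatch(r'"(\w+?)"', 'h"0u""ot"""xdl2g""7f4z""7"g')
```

None

`re.fullmatch` requires the pattern to consume the entire string.
Here there's no way to consume every character, so the call returns None.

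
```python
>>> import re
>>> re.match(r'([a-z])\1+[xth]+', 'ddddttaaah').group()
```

'ddddtt'

`match` is anchored at position 0; if the pattern doesn't fit there, it returns None.
The match spans [0:6] → 'ddddtt'.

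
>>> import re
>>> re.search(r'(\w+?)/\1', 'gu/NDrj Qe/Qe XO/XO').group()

'Qe/Qe'

A backreference is literal: `\1` must see the identical characters the first group matched.
`re.search` scans for the first position where the pattern succeeds.
The match spans [8:13] → 'Qe/Qe'.
Captured: group 1 = 'Qe'.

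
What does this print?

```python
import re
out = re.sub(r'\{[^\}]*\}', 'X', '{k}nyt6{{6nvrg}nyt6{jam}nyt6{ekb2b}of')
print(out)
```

Matches: at [0:3] → '{k}'; at [7:15] → '{{6nvrg}'; at [19:24] → '{jam}'; at [28:35] → '{ekb2b}'.
Each match is replaced by 'X'.

Xnyt6Xnyt6Xnyt6Xof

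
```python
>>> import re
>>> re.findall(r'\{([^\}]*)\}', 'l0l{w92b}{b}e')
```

Scanning left to right: at [3:9] match '{w92b}', group 1 = 'w92b'; at [9:12] match '{b}', group 1 = 'b'.
With a single group, `findall` returns only what that group captured — 2 items.

['w92b', 'b']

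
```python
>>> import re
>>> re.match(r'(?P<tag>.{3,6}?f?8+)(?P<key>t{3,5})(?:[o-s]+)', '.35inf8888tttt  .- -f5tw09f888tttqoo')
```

None

Pattern: 3 to 6 of any character (lazy), then optionally the literal 'f', then one or more of a literal '8' (captured as 'tag'); then 3 to 5 of a literal 't' (captured as 'key'); then one or more of a character in [o-s] (non-capturing group).
`match` is anchored at position 0; if the pattern doesn't fit there, it returns None.
Here position 0 doesn't satisfy it, so the call returns None.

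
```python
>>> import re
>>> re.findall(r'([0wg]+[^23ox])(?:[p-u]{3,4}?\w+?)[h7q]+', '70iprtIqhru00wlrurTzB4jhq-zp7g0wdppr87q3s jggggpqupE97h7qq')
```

The `?` after the quantifier makes it lazy — it takes as little as possible before letting the rest of the pattern try.
One capturing group, so `findall` returns just the captured substring from each match — 4 in all.

['0i', '00wl', 'g0wd', 'ggggp']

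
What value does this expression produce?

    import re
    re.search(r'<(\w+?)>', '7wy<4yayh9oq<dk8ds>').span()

(12, 19)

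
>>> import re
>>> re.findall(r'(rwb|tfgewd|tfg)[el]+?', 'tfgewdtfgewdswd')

['tfg', 'tfg']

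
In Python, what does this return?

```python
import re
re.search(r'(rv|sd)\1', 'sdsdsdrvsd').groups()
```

('sd',)

The match spans [0:4] → 'sdsd'.
Captured: group 1 = 'sd'.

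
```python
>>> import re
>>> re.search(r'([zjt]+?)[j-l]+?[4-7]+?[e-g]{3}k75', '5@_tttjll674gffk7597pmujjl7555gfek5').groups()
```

('ttt',)

Pattern: one or more of one of [zjt] (lazy) (captured); then one or more of a character in [j-l] (lazy); then one or more of a character in [4-7] (lazy), then exactly 3 of a character in [e-g], then the literal 'k75'.
`re.search` scans for the first position where the pattern succeeds.
The match spans [3:18] → 'tttjll674gffk75'.
Captured: group 1 = 'ttt'.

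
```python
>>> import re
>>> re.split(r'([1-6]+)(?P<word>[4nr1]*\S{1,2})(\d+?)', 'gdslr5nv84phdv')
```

['gdslr', '5', 'nv8', '4', 'phdv']

Pattern: one or more of a character in [1-6] (captured); then zero or more of one of [4nr1], then 1 to 2 of a non-whitespace character (captured as 'word'); then one or more of a digit (lazy) (captured).
Matches to split on: at [5:10] → '5nv84'.
The group in the pattern means `split` returns the separators' captures alongside the pieces.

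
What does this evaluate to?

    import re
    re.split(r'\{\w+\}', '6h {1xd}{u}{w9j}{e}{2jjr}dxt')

['6h ', '', '', '', '', 'dxt']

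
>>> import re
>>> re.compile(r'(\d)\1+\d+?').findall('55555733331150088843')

['5', '3', '0', '8']

`\1` has to match the exact text group 1 already captured.
Matches: at [0:6] match '555557', group 1 = '5'; at [6:11] match '33331', group 1 = '3'; at [13:16] match '008', group 1 = '0'; at [16:19] match '884', group 1 = '8'.
Because there's exactly one group, `findall` drops the full match and keeps group 1 from each hit.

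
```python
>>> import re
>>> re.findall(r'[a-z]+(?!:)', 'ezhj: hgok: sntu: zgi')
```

['ezh', 'hgo', 'snt', 'zgi']

A negative assertion filters positions out without eating any characters.
Matches: at [0:3] → 'ezh'; at [6:9] → 'hgo'; at [12:15] → 'snt'; at [18:21] → 'zgi'.
No capturing groups, so `findall` returns the 4 full match strings.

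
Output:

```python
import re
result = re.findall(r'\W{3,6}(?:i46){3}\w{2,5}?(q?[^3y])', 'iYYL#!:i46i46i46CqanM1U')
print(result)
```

`findall` collects group 1 from the one match (1 total).

['a']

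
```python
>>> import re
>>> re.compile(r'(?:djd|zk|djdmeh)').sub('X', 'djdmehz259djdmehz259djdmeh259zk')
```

'Xmehz259Xmehz259Xmeh259X'

The regex engine tests alternatives in the order written; an earlier branch that matches wins even if a later one would match more.
Matches: at [0:3] → 'djd'; at [10:13] → 'djd'; at [20:23] → 'djd'; at [29:31] → 'zk'.
`sub` substitutes 'X' at each match site.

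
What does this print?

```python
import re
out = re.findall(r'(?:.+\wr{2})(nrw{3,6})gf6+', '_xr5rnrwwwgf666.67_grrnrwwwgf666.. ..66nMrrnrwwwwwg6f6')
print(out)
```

`findall` collects group 1 from the one match (1 total).

['nrwww']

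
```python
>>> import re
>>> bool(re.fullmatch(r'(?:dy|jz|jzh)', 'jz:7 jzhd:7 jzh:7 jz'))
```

False

`fullmatch` succeeds only if the pattern covers the string from start to end.
Here the pattern can't cover the whole string, so the call returns None, and `bool(None)` is False.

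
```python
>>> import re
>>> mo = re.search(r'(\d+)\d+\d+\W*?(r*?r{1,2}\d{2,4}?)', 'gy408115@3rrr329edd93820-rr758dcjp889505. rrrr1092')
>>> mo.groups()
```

('938', 'rr75')

The match spans [19:29] → '93820-rr75'.
Captured: group 1 = '938', group 2 = 'rr75'.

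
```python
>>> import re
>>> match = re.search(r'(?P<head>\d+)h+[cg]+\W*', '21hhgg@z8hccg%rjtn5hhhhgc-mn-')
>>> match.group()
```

The match spans [0:7] → '21hhgg@'.

'21hhgg@'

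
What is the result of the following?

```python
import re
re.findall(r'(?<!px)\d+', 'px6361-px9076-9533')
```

['361', '076', '9533']

The negative lookaround is zero-width — it rules out positions where the adjacent text would match, without consuming anything.
Scanning left to right: at [3:6] → '361'; at [10:13] → '076'; at [14:18] → '9533'.
`findall` yields the raw match text (3 of them) because the pattern has no groups.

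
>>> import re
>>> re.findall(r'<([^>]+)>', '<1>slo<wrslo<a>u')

Scanning left to right: at [0:3] match '<1>', group 1 = '1'; at [6:15] match '<wrslo<a>', group 1 = 'wrslo<a'.
Because there's exactly one group, `findall` drops the full match and keeps group 1 from each hit.

['1', 'wrslo<a']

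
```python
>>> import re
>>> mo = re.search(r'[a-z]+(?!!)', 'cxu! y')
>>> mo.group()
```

'cx'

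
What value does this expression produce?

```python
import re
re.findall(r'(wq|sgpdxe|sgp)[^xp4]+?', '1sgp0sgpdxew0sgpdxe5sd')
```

['sgp', 'sgpdxe', 'sgpdxe']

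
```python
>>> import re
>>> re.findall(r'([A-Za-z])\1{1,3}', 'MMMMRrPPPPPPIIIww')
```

['M', 'P', 'P', 'I', 'w']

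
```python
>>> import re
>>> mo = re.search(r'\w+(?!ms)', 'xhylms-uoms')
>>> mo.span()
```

A negative assertion filters positions out without eating any characters.
The match spans [0:6] → 'xhylms'.

(0, 6)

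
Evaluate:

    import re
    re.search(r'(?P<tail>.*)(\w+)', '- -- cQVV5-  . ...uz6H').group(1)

'- -- cQVV5-  . ...uz6'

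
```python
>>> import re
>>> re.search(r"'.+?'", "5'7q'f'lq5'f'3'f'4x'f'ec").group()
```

With the lazy modifier that quantifier settles for the fewest repetitions that let the rest of the pattern succeed (the atoms after it are unaffected and can still be greedy).
The match spans [1:5] → "'7q'".

"'7q'"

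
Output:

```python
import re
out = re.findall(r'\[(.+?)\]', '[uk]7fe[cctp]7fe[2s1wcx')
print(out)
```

['uk', 'cctp']

The `?` after the quantifier makes it lazy — it takes as little as possible before letting the rest of the pattern try.
Scanning left to right: at [0:4] match '[uk]', group 1 = 'uk'; at [7:13] match '[cctp]', group 1 = 'cctp'.
Because there's exactly one group, `findall` drops the full match and keeps group 1 from each hit.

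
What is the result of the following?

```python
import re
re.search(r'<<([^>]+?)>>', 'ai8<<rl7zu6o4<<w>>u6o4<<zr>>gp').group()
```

`re.search` scans for the first position where the pattern succeeds.
The match spans [3:18] → '<<rl7zu6o4<<w>>'.
Captured: group 1 = 'rl7zu6o4<<w'.

'<<rl7zu6o4<<w>>'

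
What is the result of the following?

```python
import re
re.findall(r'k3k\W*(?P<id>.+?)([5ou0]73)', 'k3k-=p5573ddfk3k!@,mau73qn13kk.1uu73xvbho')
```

[('p5', '573'), ('ma', 'u73')]

Pattern: the literal 'k3k', then zero or more of a non-word character; then one or more of any character (lazy) (captured as 'id'); then one of [5ou0], then the literal '73' (captured).
`findall` packs the 2 group values into a tuple for every match.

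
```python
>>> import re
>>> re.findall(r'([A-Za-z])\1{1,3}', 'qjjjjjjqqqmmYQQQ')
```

The backreference `\1` re-matches whatever the first group consumed, character for character.
Matches: at [1:5] match 'jjjj', group 1 = 'j'; at [5:7] match 'jj', group 1 = 'j'; at [7:10] match 'qqq', group 1 = 'q'; at [10:12] match 'mm', group 1 = 'm'; at [13:16] match 'QQQ', group 1 = 'Q'.
`findall` collects group 1 from each match (5 total).

['j', 'j', 'q', 'm', 'Q']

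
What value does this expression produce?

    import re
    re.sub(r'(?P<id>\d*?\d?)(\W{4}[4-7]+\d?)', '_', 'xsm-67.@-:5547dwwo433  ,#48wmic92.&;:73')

'xsm-_dwwo_wmic_'

This matches zero or more of a digit (lazy), then optionally a digit (captured as 'id'); then exactly 4 of a non-word character, then one or more of a character in [4-7], then optionally a digit (captured).
Matches: at [4:14] → '67.@-:5547'; at [18:27] → '433  ,#48'; at [31:39] → '92.&;:73'.
Each match is replaced by '_'.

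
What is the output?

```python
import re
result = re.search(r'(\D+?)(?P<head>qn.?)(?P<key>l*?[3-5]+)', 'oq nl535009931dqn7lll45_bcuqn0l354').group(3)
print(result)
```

lll45

The match spans [14:23] → 'dqn7lll45'.
Captured: group 1 = 'd', group 2 = 'qn7', group 3 = 'lll45'.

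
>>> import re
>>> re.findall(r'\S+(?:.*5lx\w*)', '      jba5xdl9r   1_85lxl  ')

['jba5xdl9r   1_85lxl']

Pattern: one or more of a non-whitespace character; then zero or more of any character, then the literal '5lx', then zero or more of a word character (non-capturing group).
Since nothing is captured, `findall` lists the 1 matched substring directly.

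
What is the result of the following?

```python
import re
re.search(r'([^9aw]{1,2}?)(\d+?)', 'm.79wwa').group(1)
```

'm.'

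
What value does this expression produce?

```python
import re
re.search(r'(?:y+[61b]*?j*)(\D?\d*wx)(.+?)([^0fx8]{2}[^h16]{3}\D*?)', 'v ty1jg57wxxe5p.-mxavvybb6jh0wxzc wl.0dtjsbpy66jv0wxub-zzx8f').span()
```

Pattern: one or more of the literal 'y', then zero or more of one of [61b] (lazy), then zero or more of a literal 'j' (non-capturing group); then optionally a non-digit, then zero or more of a digit, then the literal 'wx' (captured); then one or more of any character (lazy) (captured); then exactly 2 of any character except [0fx8], then exactly 3 of any character except [h16], then zero or more of a non-digit (lazy) (captured).
A non-greedy quantifier consumes as few characters as it can — just enough that the remainder of the pattern still matches from where it stops; whatever follows it matches normally.
Unlike `match`, `search` isn't anchored — it looks for the pattern anywhere in the string.
The match spans [3:17] → 'y1jg57wxxe5p.-'.
Captured: group 1 = 'g57wx', group 2 = 'x', group 3 = 'e5p.-'.

(3, 17)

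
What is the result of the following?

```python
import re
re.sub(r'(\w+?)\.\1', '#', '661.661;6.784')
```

'#;6.784'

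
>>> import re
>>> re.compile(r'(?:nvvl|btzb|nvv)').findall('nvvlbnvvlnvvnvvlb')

['nvvl', 'nvvl', 'nvv', 'nvvl']

Alternation isn't longest-match — the leftmost alternative that fits at this position is chosen.
Since nothing is captured, `findall` lists the 4 matched substrings directly.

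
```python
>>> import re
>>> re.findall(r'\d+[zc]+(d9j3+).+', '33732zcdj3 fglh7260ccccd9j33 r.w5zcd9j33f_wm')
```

['d9j33']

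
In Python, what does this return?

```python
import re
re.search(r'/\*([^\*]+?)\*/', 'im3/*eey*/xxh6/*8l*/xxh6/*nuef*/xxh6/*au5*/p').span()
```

(3, 10)

`search` walks the string left to right and returns the first match it finds.
The match spans [3:10] → '/*eey*/'.
Captured: group 1 = 'eey'.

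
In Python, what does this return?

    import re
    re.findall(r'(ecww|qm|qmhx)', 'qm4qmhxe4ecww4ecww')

['qm', 'qm', 'ecww', 'ecww']

`|` is ordered: at each position the engine commits to the first alternative that works.
`findall` collects group 1 from each match (4 total).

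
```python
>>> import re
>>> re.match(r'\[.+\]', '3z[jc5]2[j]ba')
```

`re.match` only tries the pattern at the start of the string.
Here the string doesn't start with a match, so the call returns None.

None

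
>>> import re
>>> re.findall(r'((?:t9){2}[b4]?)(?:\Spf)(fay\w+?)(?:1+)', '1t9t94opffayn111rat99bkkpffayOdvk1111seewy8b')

[('t9t94', 'fayn')]

A `+?`/`*?`/`{m,n}?` starts at its minimum and grows only as far as needed for what follows to match.
2 groups means the one result is a tuple of 2 captured strings — 1 here.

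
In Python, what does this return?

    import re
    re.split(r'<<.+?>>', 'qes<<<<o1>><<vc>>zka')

['qes', '', 'zka']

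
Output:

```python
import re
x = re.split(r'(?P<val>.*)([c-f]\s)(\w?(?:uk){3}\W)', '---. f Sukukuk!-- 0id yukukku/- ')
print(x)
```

This matches zero or more of any character (captured as 'val'); then a character in [c-f], then whitespace (captured); then optionally a word character, then the literal 'uk' repeated 3 times, then a non-word character (captured).
Because the pattern has a capturing group, `split` also inserts each captured text between the pieces.

['', '---. ', 'f ', 'Sukukuk!', '-- 0id yukukku/- ']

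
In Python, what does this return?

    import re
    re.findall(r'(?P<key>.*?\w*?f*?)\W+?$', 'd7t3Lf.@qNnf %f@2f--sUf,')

The pattern matches zero or more of any character (lazy), then zero or more of a word character (lazy), then zero or more of the literal 'f' (lazy) (captured as 'key'); then one or more of a non-word character (lazy); then anchored at the end.
Scanning left to right: at [0:24] match 'd7t3Lf.@qNnf %f@2f--sUf,', group 1 = 'd7t3Lf.@qNnf %f@2f--sUf'.
`findall` collects group 1 from the one match (1 total).

['d7t3Lf.@qNnf %f@2f--sUf']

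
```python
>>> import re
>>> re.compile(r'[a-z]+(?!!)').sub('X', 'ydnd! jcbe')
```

'Xd! X'

`(?!…)`/`(?<!…)` only lets a position through if the neighbouring text does NOT match; no characters are consumed.
`sub` substitutes 'X' at each match site.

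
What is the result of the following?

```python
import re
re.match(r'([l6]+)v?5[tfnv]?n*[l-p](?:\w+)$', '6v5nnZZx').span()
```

`re.match` won't scan ahead — the pattern has to work from the very first character.
The match spans [0:8] → '6v5nnZZx'.

(0, 8)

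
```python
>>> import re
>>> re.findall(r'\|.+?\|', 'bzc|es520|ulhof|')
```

['|es520|']

A non-greedy quantifier consumes as few characters as it can — just enough that the remainder of the pattern still matches from where it stops; whatever follows it matches normally.
Walking the string: at [3:10] → '|es520|'.
With no groups in the pattern, `findall` gives back each whole match — 1 here.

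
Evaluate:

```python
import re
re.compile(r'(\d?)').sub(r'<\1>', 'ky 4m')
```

'<>k<>y<> <4><>m<>'

Pattern: optionally a digit (captured).
Matches: at [0:0] → ''; at [1:1] → ''; at [2:2] → ''; at [3:4] → '4'; at [4:4] → ''; ….
Each match is replaced using the text its own group 1 captured.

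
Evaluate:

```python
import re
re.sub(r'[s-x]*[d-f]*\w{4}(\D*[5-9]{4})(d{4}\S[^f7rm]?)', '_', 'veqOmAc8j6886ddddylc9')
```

Pattern: zero or more of a character in [s-x], then zero or more of a character in [d-f], then exactly 4 of a word character; then zero or more of a non-digit, then exactly 4 of a character in [5-9] (captured); then exactly 4 of a literal 'd', then a non-whitespace character, then optionally any character except [f7rm] (captured).
Matches: at [4:19] → 'mAc8j6886ddddyl'.
`sub` substitutes '_' at each match site.

'veqO_c9'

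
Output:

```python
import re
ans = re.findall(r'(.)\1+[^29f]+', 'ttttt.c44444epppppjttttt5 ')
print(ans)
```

['t']

The backreference `\1` re-matches whatever the first group consumed, character for character.
Because there's exactly one group, `findall` drops the full match and keeps group 1 from the one hit.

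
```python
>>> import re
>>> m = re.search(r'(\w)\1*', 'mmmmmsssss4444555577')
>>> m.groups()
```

The match spans [0:5] → 'mmmmm'.
Captured: group 1 = 'm'.

('m',)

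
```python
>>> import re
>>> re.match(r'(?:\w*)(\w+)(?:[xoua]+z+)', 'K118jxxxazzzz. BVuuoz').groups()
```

This matches zero or more of a word character (non-capturing group); then one or more of a word character (captured); then one or more of one of [xoua], then one or more of the literal 'z' (non-capturing group).
`match` is anchored at position 0; if the pattern doesn't fit there, it returns None.
The match spans [0:13] → 'K118jxxxazzzz'.
Captured: group 1 = 'x'.

('x',)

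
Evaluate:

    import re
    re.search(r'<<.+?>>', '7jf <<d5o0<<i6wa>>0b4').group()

'<<d5o0<<i6wa>>'

The match spans [4:18] → '<<d5o0<<i6wa>>'.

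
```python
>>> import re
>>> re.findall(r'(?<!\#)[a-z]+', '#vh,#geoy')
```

['h', 'eoy']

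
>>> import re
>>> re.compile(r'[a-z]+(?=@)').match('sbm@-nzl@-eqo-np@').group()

'sbm'

`match` is anchored at position 0; if the pattern doesn't fit there, it returns None.
The match spans [0:3] → 'sbm'.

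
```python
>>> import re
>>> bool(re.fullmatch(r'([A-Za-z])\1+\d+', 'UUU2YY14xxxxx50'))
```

False

`re.fullmatch` requires the pattern to consume the entire string.
Here there's no way to consume every character, so the call returns None, and `bool(None)` is False.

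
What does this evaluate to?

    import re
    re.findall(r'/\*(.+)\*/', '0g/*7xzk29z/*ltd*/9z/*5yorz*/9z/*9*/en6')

['7xzk29z/*ltd*/9z/*5yorz*/9z/*9']

Matches: at [2:36] match '/*7xzk29z/*ltd*/9z/*5yorz*/9z/*9*/', group 1 = '7xzk29z/*ltd*/9z/*5yorz*/9z/*9'.
`findall` collects group 1 from the one match (1 total).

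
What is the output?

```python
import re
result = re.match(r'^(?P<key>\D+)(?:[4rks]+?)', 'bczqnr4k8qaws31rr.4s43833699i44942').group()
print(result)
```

bczqnr4

The pattern matches anchored at the start of the string; then one or more of a non-digit (captured as 'key'); then one or more of one of [4rks] (lazy) (non-capturing group).
A non-greedy quantifier consumes as few characters as it can — just enough that the remainder of the pattern still matches from where it stops; whatever follows it matches normally.
With `match`, the pattern is implicitly anchored at the beginning.
The match spans [0:7] → 'bczqnr4'.
Captured: group 1 = 'bczqnr'.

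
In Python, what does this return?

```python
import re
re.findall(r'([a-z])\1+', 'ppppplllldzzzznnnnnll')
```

['p', 'l', 'z', 'n', 'l']

`\1` has to match the exact text group 1 already captured.
One capturing group, so `findall` returns just the captured substring from each match — 5 in all.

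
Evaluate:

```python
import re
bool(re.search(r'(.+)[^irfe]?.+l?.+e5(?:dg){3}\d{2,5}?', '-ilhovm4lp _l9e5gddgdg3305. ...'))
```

False

The pattern matches one or more of any character (captured); then optionally any character except [irfe], then one or more of any character, then optionally a literal 'l'; then one or more of any character; then the literal 'e5', then the literal 'dg' repeated 3 times, then 2 to 5 of a digit (lazy).
Unlike `match`, `search` isn't anchored — it looks for the pattern anywhere in the string.
Here the pattern never matches, so the call returns None, and `bool(None)` is False.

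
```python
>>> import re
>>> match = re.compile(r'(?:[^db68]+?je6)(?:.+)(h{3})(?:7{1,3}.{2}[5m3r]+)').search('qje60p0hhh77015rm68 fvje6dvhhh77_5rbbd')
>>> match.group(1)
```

'hhh'

Pattern: one or more of any character except [db68] (lazy), then the literal 'je6' (non-capturing group); then one or more of any character (non-capturing group); then exactly 3 of a literal 'h' (captured); then 1 to 3 of a literal '7', then exactly 2 of any character, then one or more of one of [5m3r] (non-capturing group).
Unlike `match`, `search` isn't anchored — it looks for the pattern anywhere in the string.
The match spans [0:35] → 'qje60p0hhh77015rm68 fvje6dvhhh77_5r'.
Captured: group 1 = 'hhh'.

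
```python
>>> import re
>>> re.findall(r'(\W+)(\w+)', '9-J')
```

[('-', 'J')]

Pattern: one or more of a non-word character (captured); then one or more of a word character (captured).
2 groups means the one result is a tuple of 2 captured strings — 1 here.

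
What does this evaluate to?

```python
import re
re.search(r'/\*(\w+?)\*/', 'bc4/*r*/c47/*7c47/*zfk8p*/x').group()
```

The match spans [3:8] → '/*r*/'.

'/*r*/'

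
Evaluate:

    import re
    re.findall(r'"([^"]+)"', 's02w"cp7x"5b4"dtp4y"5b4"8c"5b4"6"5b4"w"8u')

['cp7x', 'dtp4y', '8c', '6', 'w']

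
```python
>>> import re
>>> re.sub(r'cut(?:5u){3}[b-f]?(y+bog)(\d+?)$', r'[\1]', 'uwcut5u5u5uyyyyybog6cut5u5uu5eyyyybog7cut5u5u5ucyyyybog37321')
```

The pattern matches the literal 'cut', then the literal '5u' repeated 3 times, then optionally a character in [b-f]; then one or more of the literal 'y', then the literal 'bog' (captured); then one or more of a digit (lazy) (captured); then anchored at the end.
Matches: at [38:60] → 'cut5u5u5ucyyyybog37321'.
The replacement refers to a captured group, so each match is rewritten using its own captured text.

'uwcut5u5u5uyyyyybog6cut5u5uu5eyyyybog7[yyyybog]'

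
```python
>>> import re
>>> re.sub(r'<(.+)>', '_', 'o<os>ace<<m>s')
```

Each match is replaced by '_'.

'o_s'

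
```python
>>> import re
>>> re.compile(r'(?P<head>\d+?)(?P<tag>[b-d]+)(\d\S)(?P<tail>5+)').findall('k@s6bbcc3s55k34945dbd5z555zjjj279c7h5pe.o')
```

This matches one or more of a digit (lazy) (captured as 'head'); then one or more of a character in [b-d] (captured as 'tag'); then a digit, then a non-whitespace character (captured); then one or more of a literal '5' (captured as 'tail').
Scanning left to right: at [3:12] match '6bbcc3s55', groups = ('6', 'bbcc', '3s', '55'); at [13:26] match '34945dbd5z555', groups = ('34945', 'dbd', '5z', '555'); at [30:37] match '279c7h5', groups = ('279', 'c', '7h', '5').
`findall` packs the 4 group values into a tuple for every match.

[('6', 'bbcc', '3s', '55'), ('34945', 'dbd', '5z', '555'), ('279', 'c', '7h', '5')]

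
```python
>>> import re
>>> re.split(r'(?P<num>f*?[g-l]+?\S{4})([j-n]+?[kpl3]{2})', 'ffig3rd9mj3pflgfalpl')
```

['', 'ffig3rd9', 'mj3p', 'flgfalpl']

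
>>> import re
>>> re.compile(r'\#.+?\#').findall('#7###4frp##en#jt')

A `+?`/`*?`/`{m,n}?` starts at its minimum and grows only as far as needed for what follows to match.
No capturing groups, so `findall` returns the 3 full match strings.

['#7#', '##4frp#', '#en#']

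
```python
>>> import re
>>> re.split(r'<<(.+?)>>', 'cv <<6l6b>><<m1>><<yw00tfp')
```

The `?` after the quantifier makes it lazy — it takes as little as possible before letting the rest of the pattern try.
Matches to split on: at [3:11] → '<<6l6b>>'; at [11:17] → '<<m1>>'.
`re.split` interleaves the captured-group text with the surrounding fragments.

['cv ', '6l6b', '', 'm1', '<<yw00tfp']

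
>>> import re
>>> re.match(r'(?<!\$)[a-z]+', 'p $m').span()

(0, 1)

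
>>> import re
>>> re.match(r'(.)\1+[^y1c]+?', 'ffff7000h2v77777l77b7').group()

After group 1 captures some text, `\1` only succeeds where that same text appears again.
`re.match` only tries the pattern at the start of the string.
The match spans [0:5] → 'ffff7'.
Captured: group 1 = 'f'.

'ffff7'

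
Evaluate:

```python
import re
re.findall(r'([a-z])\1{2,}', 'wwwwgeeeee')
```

`\1` is not a pattern — it's the concrete string captured by group 1, re-applied verbatim.
Scanning left to right: at [0:4] match 'wwww', group 1 = 'w'; at [5:10] match 'eeeee', group 1 = 'e'.
`findall` collects group 1 from each match (2 total).

['w', 'e']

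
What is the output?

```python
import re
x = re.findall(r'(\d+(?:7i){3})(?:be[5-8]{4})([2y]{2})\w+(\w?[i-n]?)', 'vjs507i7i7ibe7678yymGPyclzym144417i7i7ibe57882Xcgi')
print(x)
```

Pattern: one or more of a digit, then the literal '7i' repeated 3 times (captured); then the literal 'be', then exactly 4 of a character in [5-8] (non-capturing group); then exactly 2 of one of [2y] (captured); then one or more of a word character; then optionally a word character, then optionally a character in [i-n] (captured).
Scanning left to right: at [3:50] match '507i7i7ibe7678yymGPyclzym144417i7i7ibe57882Xcgi', groups = ('507i7i7i', 'yy', '').
With 3 capturing groups, `findall` returns a 3-tuple per match.

[('507i7i7i', 'yy', '')]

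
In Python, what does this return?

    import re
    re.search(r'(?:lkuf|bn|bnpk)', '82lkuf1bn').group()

`re.search` scans for the first position where the pattern succeeds.
The match spans [2:6] → 'lkuf'.

'lkuf'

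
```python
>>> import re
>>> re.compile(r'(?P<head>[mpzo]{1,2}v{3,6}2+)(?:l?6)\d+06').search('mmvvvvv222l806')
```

None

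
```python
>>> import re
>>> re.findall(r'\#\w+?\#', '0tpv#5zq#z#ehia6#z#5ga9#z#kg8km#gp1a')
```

['#5zq#', '#ehia6#', '#5ga9#', '#kg8km#']

Scanning left to right: at [4:9] → '#5zq#'; at [10:17] → '#ehia6#'; at [18:24] → '#5ga9#'; at [25:32] → '#kg8km#'.
Since nothing is captured, `findall` lists the 4 matched substrings directly.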